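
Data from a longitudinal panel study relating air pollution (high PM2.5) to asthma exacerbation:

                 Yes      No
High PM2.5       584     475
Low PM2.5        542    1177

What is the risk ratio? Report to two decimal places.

1.75

Cells: a = 584, b = 475, c = 542, d = 1177.
Risk in exposed = 584/1059 = 0.55146; risk in unexposed = 542/1719 = 0.31530.
RR = 0.55146 / 0.31530 = 1.74901
The risk among the exposed is 1.75 times that among the unexposed.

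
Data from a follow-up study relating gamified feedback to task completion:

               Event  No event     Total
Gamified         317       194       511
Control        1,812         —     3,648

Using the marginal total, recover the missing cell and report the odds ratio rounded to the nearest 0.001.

1.656

The missing cell is in the unexposed row: 3648 − 1812 = 1836.
So a = 317, b = 194, c = 1812, d = 1836.
OR = (a·d)/(b·c) = (317 × 1836) / (194 × 1812) = 582012 / 351528 = 1.65566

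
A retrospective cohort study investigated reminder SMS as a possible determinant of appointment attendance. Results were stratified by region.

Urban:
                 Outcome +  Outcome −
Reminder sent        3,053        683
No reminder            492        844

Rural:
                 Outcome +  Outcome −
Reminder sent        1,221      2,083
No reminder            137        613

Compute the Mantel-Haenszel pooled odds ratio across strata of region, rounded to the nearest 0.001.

OR_MH = Σ(aᵢdᵢ/nᵢ) / Σ(bᵢcᵢ/nᵢ), where nᵢ is the stratum total.
Stratum 1 (Urban): n = 5072; a·d/n = 3053·844/5072 = 508.0308; b·c/n = 683·492/5072 = 66.2532
Stratum 2 (Rural): n = 4054; a·d/n = 1221·613/4054 = 184.6258; b·c/n = 2083·137/4054 = 70.3925
OR_MH = (508.0308 + 184.6258) / (66.2532 + 70.3925) = 692.6566 / 136.6456 = 5.06900

5.069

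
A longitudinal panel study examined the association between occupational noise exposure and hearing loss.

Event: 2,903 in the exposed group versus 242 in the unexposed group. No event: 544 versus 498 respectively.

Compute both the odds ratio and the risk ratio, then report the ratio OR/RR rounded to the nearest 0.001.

From the description: a = 2903, b = 544, c = 242, d = 498.
OR = (2903·498)/(544·242) = 1445694/131648 = 10.98151
Risk in exposed = 2903/3447 = 0.84218; risk in unexposed = 242/740 = 0.32703; RR = 2.57527
OR/RR = 10.98151 / 2.57527 = 4.26422
The outcome is not rare, so the OR lies further from 1 than the RR.

4.264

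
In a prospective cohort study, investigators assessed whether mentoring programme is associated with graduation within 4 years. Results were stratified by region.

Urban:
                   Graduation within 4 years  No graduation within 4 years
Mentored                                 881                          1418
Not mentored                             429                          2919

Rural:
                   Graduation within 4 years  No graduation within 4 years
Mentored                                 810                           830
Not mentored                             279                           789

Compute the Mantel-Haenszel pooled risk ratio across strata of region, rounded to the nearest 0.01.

RR_MH = Σ(aᵢ·n₀ᵢ/nᵢ) / Σ(cᵢ·n₁ᵢ/nᵢ), with n₁ᵢ = aᵢ+bᵢ (exposed), n₀ᵢ = cᵢ+dᵢ (unexposed), nᵢ = n₁ᵢ+n₀ᵢ.
Stratum 1 (Urban): n₁ = 2299, n₀ = 3348, n = 5647; a·n₀/n = 881·3348/5647 = 522.3283; c·n₁/n = 429·2299/5647 = 174.6540
Stratum 2 (Rural): n₁ = 1640, n₀ = 1068, n = 2708; a·n₀/n = 810·1068/2708 = 319.4535; c·n₁/n = 279·1640/2708 = 168.9660
RR_MH = (522.3283 + 319.4535) / (174.6540 + 168.9660) = 841.7818 / 343.6200 = 2.44975

2.45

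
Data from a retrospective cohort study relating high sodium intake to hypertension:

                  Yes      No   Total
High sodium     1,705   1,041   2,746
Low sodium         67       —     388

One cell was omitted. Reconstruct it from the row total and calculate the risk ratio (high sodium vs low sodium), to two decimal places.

The missing cell is in the unexposed row: 388 − 67 = 321.
So a = 1705, b = 1041, c = 67, d = 321.
RR = [a/(a+b)] / [c/(c+d)] = (1705/2746) / (67/388) = 0.62090/0.17268 = 3.59568

3.60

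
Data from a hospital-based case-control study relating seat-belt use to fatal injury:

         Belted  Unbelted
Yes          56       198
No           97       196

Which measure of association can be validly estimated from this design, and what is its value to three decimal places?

0.571

Reading the table with exposure as columns: a = 56 (Belted, case), b = 97 (Belted, non-case), c = 198 (Unbelted, case), d = 196.
This is a hospital-based case-control study: participants were sampled on outcome status, so risks in the source population cannot be estimated directly — relative risk is not valid here. The odds ratio is the appropriate measure.
OR = (a·d)/(b·c) = (56 × 196) / (97 × 198) = 10976 / 19206 = 0.57149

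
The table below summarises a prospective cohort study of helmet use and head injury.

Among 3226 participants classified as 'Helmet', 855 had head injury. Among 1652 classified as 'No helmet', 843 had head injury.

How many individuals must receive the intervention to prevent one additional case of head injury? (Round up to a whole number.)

5

Risk in treated group = 855/3226 = 0.26503; risk in control = 843/1652 = 0.51029.
Absolute risk reduction = 0.51029 − 0.26503 = 0.24526
NNT = 1 / ARR = 1 / 0.24526 = 4.077 → round up → 5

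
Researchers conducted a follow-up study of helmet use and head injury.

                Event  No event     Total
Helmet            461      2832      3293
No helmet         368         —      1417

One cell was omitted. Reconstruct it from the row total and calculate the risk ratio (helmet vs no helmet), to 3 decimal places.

The missing cell is in the unexposed row: 1417 − 368 = 1049.
So a = 461, b = 2832, c = 368, d = 1049.
RR = [a/(a+b)] / [c/(c+d)] = (461/3293) / (368/1417) = 0.13999/0.25970 = 0.53905

0.539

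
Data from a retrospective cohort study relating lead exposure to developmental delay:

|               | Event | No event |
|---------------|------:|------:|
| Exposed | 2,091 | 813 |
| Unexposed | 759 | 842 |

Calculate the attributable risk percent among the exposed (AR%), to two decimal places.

Cells: a = 2091, b = 813, c = 759, d = 842.
Risk in exposed = 2091/2904 = 0.72004; risk in unexposed = 759/1601 = 0.47408.
RR = 0.72004/0.47408 = 1.51882
AR% = (RR − 1)/RR × 100 = (1.51882 − 1)/1.51882 × 100 = 34.1595%

34.16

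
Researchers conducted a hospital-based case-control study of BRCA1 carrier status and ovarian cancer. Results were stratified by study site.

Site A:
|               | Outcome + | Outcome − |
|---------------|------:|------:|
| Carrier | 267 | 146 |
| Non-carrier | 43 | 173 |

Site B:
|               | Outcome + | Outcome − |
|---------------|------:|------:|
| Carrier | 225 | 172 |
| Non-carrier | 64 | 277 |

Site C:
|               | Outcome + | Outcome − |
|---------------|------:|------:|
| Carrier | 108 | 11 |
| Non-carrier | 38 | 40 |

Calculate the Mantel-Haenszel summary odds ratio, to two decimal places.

OR_MH = Σ(aᵢdᵢ/nᵢ) / Σ(bᵢcᵢ/nᵢ), where nᵢ is the stratum total.
Stratum 1 (Site A): n = 629; a·d/n = 267·173/629 = 73.4356; b·c/n = 146·43/629 = 9.9809
Stratum 2 (Site B): n = 738; a·d/n = 225·277/738 = 84.4512; b·c/n = 172·64/738 = 14.9160
Stratum 3 (Site C): n = 197; a·d/n = 108·40/197 = 21.9289; b·c/n = 11·38/197 = 2.1218
OR_MH = (73.4356 + 84.4512 + 21.9289) / (9.9809 + 14.9160 + 2.1218) = 179.8158 / 27.0187 = 6.65522

6.66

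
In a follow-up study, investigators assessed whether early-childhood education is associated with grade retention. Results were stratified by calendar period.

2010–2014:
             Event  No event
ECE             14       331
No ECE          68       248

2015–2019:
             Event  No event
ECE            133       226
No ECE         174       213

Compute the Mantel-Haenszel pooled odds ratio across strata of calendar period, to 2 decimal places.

0.50

OR_MH = Σ(aᵢdᵢ/nᵢ) / Σ(bᵢcᵢ/nᵢ), where nᵢ is the stratum total.
Stratum 1 (2010–2014): n = 661; a·d/n = 14·248/661 = 5.2526; b·c/n = 331·68/661 = 34.0514
Stratum 2 (2015–2019): n = 746; a·d/n = 133·213/746 = 37.9745; b·c/n = 226·174/746 = 52.7131
OR_MH = (5.2526 + 37.9745) / (34.0514 + 52.7131) = 43.2272 / 86.7646 = 0.49821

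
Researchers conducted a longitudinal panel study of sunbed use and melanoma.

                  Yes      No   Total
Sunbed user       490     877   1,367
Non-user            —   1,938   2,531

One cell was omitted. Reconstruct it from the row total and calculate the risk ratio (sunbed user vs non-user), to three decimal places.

The missing cell is in the unexposed row: 2531 − 1938 = 593.
So a = 490, b = 877, c = 593, d = 1938.
RR = [a/(a+b)] / [c/(c+d)] = (490/1367) / (593/2531) = 0.35845/0.23429 = 1.52991

1.530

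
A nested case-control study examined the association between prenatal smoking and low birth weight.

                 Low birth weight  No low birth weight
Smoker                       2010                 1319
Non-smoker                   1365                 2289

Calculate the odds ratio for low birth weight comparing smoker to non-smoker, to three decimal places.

Cells: a = 2010, b = 1319, c = 1365, d = 2289.
OR = (a·d)/(b·c) = (2010 × 2289) / (1319 × 1365) = 4600890 / 1800435 = 2.55543
The odds of low birth weight are about 2.56 times as high in the smoker group.

2.555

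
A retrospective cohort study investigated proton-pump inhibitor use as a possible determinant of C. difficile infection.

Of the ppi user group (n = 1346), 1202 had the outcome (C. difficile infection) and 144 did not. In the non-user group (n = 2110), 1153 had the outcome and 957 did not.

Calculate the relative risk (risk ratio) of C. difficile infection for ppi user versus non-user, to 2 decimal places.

1.63

From the description: a = 1202, b = 144, c = 1153, d = 957.
Risk in exposed = 1202/1346 = 0.89302; risk in unexposed = 1153/2110 = 0.54645.
RR = 0.89302 / 0.54645 = 1.63423
The risk among the exposed is 1.63 times that among the unexposed.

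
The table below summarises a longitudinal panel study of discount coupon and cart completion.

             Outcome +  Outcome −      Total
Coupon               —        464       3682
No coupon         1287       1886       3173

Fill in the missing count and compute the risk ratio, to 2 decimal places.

The missing cell is in the exposed row: 3682 − 464 = 3218.
So a = 3218, b = 464, c = 1287, d = 1886.
RR = [a/(a+b)] / [c/(c+d)] = (3218/3682) / (1287/3173) = 0.87398/0.40561 = 2.15473

2.15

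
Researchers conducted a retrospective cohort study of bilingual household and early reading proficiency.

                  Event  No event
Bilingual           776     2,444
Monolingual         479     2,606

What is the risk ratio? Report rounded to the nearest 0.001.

Cells: a = 776, b = 2444, c = 479, d = 2606.
Risk in exposed = 776/3220 = 0.24099; risk in unexposed = 479/3085 = 0.15527.
RR = 0.24099 / 0.15527 = 1.55212
The risk among the exposed is 1.55 times that among the unexposed.

1.552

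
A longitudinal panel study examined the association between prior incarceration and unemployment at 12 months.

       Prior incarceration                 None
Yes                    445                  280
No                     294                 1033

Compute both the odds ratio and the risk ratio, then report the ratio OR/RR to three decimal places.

Reading the table with exposure as columns: a = 445 (Prior incarceration, case), b = 294 (Prior incarceration, non-case), c = 280 (None, case), d = 1033.
OR = (445·1033)/(294·280) = 459685/82320 = 5.58412
Risk in exposed = 445/739 = 0.60217; risk in unexposed = 280/1313 = 0.21325; RR = 2.82372
OR/RR = 5.58412 / 2.82372 = 1.97757
The outcome is not rare, so the OR lies further from 1 than the RR.

1.978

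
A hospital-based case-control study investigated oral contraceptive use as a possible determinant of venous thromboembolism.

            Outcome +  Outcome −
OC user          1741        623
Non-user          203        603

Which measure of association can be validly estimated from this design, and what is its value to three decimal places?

8.301

Cells: a = 1741, b = 623, c = 203, d = 603.
This is a hospital-based case-control study: participants were sampled on outcome status, so risks in the source population cannot be estimated directly — relative risk is not valid here. The odds ratio is the appropriate measure.
OR = (a·d)/(b·c) = (1741 × 603) / (623 × 203) = 1049823 / 126469 = 8.30103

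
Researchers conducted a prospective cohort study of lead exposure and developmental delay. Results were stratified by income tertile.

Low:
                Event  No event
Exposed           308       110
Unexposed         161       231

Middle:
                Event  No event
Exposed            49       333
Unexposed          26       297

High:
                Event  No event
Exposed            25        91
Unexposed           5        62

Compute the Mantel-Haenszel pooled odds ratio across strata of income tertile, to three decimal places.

3.193

OR_MH = Σ(aᵢdᵢ/nᵢ) / Σ(bᵢcᵢ/nᵢ), where nᵢ is the stratum total.
Stratum 1 (Low): n = 810; a·d/n = 308·231/810 = 87.8370; b·c/n = 110·161/810 = 21.8642
Stratum 2 (Middle): n = 705; a·d/n = 49·297/705 = 20.6426; b·c/n = 333·26/705 = 12.2809
Stratum 3 (High): n = 183; a·d/n = 25·62/183 = 8.4699; b·c/n = 91·5/183 = 2.4863
OR_MH = (87.8370 + 20.6426 + 8.4699) / (21.8642 + 12.2809 + 2.4863) = 116.9495 / 36.6314 = 3.19260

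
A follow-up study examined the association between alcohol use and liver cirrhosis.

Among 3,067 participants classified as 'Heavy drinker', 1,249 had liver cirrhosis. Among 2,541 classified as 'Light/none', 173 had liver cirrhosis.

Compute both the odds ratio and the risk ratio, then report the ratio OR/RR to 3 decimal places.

1.572

From the description: a = 1249, b = 1818, c = 173, d = 2368.
OR = (1249·2368)/(1818·173) = 2957632/314514 = 9.40382
Risk in exposed = 1249/3067 = 0.40724; risk in unexposed = 173/2541 = 0.06808; RR = 5.98146
OR/RR = 9.40382 / 5.98146 = 1.57216
The outcome is not rare, so the OR lies further from 1 than the RR.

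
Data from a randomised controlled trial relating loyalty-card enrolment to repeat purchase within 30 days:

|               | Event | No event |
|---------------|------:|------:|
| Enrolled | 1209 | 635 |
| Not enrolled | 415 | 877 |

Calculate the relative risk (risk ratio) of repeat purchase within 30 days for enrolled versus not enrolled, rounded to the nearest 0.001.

2.041

Cells: a = 1209, b = 635, c = 415, d = 877.
Risk in exposed = 1209/1844 = 0.65564; risk in unexposed = 415/1292 = 0.32121.
RR = 0.65564 / 0.32121 = 2.04117
The risk among the exposed is 2.04 times that among the unexposed.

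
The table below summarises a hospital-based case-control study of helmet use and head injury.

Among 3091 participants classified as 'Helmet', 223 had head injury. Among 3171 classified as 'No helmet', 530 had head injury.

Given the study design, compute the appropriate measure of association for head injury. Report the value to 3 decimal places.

From the description: a = 223, b = 2868, c = 530, d = 2641.
This is a hospital-based case-control study: participants were sampled on outcome status, so risks in the source population cannot be estimated directly — relative risk is not valid here. The odds ratio is the appropriate measure.
OR = (a·d)/(b·c) = (223 × 2641) / (2868 × 530) = 588943 / 1520040 = 0.38745

0.387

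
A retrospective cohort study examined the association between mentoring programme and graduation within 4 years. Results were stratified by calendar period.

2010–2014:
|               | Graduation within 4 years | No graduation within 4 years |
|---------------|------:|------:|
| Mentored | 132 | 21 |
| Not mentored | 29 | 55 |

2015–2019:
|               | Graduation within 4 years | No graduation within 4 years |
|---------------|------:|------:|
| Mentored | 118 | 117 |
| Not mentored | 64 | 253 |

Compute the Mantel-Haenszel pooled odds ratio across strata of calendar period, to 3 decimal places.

OR_MH = Σ(aᵢdᵢ/nᵢ) / Σ(bᵢcᵢ/nᵢ), where nᵢ is the stratum total.
Stratum 1 (2010–2014): n = 237; a·d/n = 132·55/237 = 30.6329; b·c/n = 21·29/237 = 2.5696
Stratum 2 (2015–2019): n = 552; a·d/n = 118·253/552 = 54.0833; b·c/n = 117·64/552 = 13.5652
OR_MH = (30.6329 + 54.0833) / (2.5696 + 13.5652) = 84.7162 / 16.1348 = 5.25052

5.251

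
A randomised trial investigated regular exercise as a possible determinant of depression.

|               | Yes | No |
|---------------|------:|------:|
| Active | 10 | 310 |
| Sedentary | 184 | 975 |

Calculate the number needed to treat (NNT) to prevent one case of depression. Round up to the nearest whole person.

Risk in treated group = 10/320 = 0.03125; risk in control = 184/1159 = 0.15876.
Absolute risk reduction = 0.15876 − 0.03125 = 0.12751
NNT = 1 / ARR = 1 / 0.12751 = 7.843 → round up → 8

8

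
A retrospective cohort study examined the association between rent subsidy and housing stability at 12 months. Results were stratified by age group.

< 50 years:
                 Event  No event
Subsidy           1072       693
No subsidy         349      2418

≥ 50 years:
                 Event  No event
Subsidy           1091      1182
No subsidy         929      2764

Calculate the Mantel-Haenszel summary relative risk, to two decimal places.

2.71

RR_MH = Σ(aᵢ·n₀ᵢ/nᵢ) / Σ(cᵢ·n₁ᵢ/nᵢ), with n₁ᵢ = aᵢ+bᵢ (exposed), n₀ᵢ = cᵢ+dᵢ (unexposed), nᵢ = n₁ᵢ+n₀ᵢ.
Stratum 1 (< 50 years): n₁ = 1765, n₀ = 2767, n = 4532; a·n₀/n = 1072·2767/4532 = 654.5066; c·n₁/n = 349·1765/4532 = 135.9190
Stratum 2 (≥ 50 years): n₁ = 2273, n₀ = 3693, n = 5966; a·n₀/n = 1091·3693/5966 = 675.3374; c·n₁/n = 929·2273/5966 = 353.9418
RR_MH = (654.5066 + 675.3374) / (135.9190 + 353.9418) = 1329.8440 / 489.8609 = 2.71474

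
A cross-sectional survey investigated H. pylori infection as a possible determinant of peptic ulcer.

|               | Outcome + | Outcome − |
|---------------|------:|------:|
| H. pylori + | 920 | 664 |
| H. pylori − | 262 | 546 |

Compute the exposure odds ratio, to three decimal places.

Cells: a = 920, b = 664, c = 262, d = 546.
OR = (a·d)/(b·c) = (920 × 546) / (664 × 262) = 502320 / 173968 = 2.88743
The odds of peptic ulcer are about 2.89 times as high in the h. pylori + group.

2.887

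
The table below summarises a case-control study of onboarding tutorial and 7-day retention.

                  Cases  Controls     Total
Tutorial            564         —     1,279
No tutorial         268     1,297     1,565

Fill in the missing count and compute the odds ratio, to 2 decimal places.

The missing cell is in the exposed row: 1279 − 564 = 715.
So a = 564, b = 715, c = 268, d = 1297.
OR = (a·d)/(b·c) = (564 × 1297) / (715 × 268) = 731508 / 191620 = 3.81749

3.82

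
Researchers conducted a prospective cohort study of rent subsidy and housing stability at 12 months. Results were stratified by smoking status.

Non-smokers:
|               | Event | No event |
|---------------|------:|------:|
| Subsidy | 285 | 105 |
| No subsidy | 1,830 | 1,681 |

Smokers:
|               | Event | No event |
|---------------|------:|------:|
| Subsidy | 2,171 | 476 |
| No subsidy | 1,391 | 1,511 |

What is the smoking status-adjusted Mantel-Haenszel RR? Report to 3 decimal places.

RR_MH = Σ(aᵢ·n₀ᵢ/nᵢ) / Σ(cᵢ·n₁ᵢ/nᵢ), with n₁ᵢ = aᵢ+bᵢ (exposed), n₀ᵢ = cᵢ+dᵢ (unexposed), nᵢ = n₁ᵢ+n₀ᵢ.
Stratum 1 (Non-smokers): n₁ = 390, n₀ = 3511, n = 3901; a·n₀/n = 285·3511/3901 = 256.5073; c·n₁/n = 1830·390/3901 = 182.9531
Stratum 2 (Smokers): n₁ = 2647, n₀ = 2902, n = 5549; a·n₀/n = 2171·2902/5549 = 1135.3833; c·n₁/n = 1391·2647/5549 = 663.5388
RR_MH = (256.5073 + 1135.3833) / (182.9531 + 663.5388) = 1391.8906 / 846.4919 = 1.64430

1.644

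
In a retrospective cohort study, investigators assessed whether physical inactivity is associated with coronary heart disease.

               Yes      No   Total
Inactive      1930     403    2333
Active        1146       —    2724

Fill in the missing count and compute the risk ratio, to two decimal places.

1.97

The missing cell is in the unexposed row: 2724 − 1146 = 1578.
So a = 1930, b = 403, c = 1146, d = 1578.
RR = [a/(a+b)] / [c/(c+d)] = (1930/2333) / (1146/2724) = 0.82726/0.42070 = 1.96637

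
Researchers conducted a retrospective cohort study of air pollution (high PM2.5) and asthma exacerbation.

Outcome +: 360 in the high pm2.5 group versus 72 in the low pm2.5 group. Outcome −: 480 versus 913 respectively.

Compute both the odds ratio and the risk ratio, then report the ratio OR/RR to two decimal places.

1.62

From the description: a = 360, b = 480, c = 72, d = 913.
OR = (360·913)/(480·72) = 328680/34560 = 9.51042
Risk in exposed = 360/840 = 0.42857; risk in unexposed = 72/985 = 0.07310; RR = 5.86310
OR/RR = 9.51042 / 5.86310 = 1.62208
The outcome is not rare, so the OR lies further from 1 than the RR.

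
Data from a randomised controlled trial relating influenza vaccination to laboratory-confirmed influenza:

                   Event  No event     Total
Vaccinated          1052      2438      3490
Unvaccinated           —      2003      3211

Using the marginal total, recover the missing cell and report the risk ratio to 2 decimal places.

0.80

The missing cell is in the unexposed row: 3211 − 2003 = 1208.
So a = 1052, b = 2438, c = 1208, d = 2003.
RR = [a/(a+b)] / [c/(c+d)] = (1052/3490) / (1208/3211) = 0.30143/0.37621 = 0.80124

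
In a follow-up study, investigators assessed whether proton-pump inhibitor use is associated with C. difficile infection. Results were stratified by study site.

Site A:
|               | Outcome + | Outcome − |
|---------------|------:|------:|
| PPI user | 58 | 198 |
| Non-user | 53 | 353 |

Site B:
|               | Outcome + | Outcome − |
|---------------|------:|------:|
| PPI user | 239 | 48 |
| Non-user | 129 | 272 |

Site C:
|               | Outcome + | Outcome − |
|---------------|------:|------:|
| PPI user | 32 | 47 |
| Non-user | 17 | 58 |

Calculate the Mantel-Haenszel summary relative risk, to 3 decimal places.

RR_MH = Σ(aᵢ·n₀ᵢ/nᵢ) / Σ(cᵢ·n₁ᵢ/nᵢ), with n₁ᵢ = aᵢ+bᵢ (exposed), n₀ᵢ = cᵢ+dᵢ (unexposed), nᵢ = n₁ᵢ+n₀ᵢ.
Stratum 1 (Site A): n₁ = 256, n₀ = 406, n = 662; a·n₀/n = 58·406/662 = 35.5710; c·n₁/n = 53·256/662 = 20.4955
Stratum 2 (Site B): n₁ = 287, n₀ = 401, n = 688; a·n₀/n = 239·401/688 = 139.3009; c·n₁/n = 129·287/688 = 53.8125
Stratum 3 (Site C): n₁ = 79, n₀ = 75, n = 154; a·n₀/n = 32·75/154 = 15.5844; c·n₁/n = 17·79/154 = 8.7208
RR_MH = (35.5710 + 139.3009 + 15.5844) / (20.4955 + 53.8125 + 8.7208) = 190.4563 / 83.0287 = 2.29386

2.294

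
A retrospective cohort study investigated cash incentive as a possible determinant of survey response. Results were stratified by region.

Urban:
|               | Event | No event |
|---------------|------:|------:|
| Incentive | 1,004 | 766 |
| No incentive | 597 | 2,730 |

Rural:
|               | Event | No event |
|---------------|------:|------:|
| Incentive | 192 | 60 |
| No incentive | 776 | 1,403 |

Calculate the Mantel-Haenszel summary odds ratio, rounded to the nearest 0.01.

OR_MH = Σ(aᵢdᵢ/nᵢ) / Σ(bᵢcᵢ/nᵢ), where nᵢ is the stratum total.
Stratum 1 (Urban): n = 5097; a·d/n = 1004·2730/5097 = 537.7516; b·c/n = 766·597/5097 = 89.7198
Stratum 2 (Rural): n = 2431; a·d/n = 192·1403/2431 = 110.8087; b·c/n = 60·776/2431 = 19.1526
OR_MH = (537.7516 + 110.8087) / (89.7198 + 19.1526) = 648.5603 / 108.8724 = 5.95707

5.96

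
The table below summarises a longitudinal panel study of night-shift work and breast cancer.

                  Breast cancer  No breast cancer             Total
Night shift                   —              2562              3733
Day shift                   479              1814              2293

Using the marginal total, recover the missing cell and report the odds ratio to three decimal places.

The missing cell is in the exposed row: 3733 − 2562 = 1171.
So a = 1171, b = 2562, c = 479, d = 1814.
OR = (a·d)/(b·c) = (1171 × 1814) / (2562 × 479) = 2124194 / 1227198 = 1.73093

1.731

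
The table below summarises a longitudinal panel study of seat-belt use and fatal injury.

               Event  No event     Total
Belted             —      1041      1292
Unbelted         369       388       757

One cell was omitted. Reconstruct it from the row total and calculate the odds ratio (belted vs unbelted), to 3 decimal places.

0.254

The missing cell is in the exposed row: 1292 − 1041 = 251.
So a = 251, b = 1041, c = 369, d = 388.
OR = (a·d)/(b·c) = (251 × 388) / (1041 × 369) = 97388 / 384129 = 0.25353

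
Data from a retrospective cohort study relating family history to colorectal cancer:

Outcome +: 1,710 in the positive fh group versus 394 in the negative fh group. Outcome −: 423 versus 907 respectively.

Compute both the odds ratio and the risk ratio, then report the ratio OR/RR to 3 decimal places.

3.515

From the description: a = 1710, b = 423, c = 394, d = 907.
OR = (1710·907)/(423·394) = 1550970/166662 = 9.30608
Risk in exposed = 1710/2133 = 0.80169; risk in unexposed = 394/1301 = 0.30284; RR = 2.64720
OR/RR = 9.30608 / 2.64720 = 3.51545
The outcome is not rare, so the OR lies further from 1 than the RR.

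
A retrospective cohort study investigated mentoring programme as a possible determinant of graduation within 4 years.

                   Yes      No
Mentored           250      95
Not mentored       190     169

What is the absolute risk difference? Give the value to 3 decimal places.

0.195

Cells: a = 250, b = 95, c = 190, d = 169.
Risk in exposed = 250/345 = 0.724638; risk in unexposed = 190/359 = 0.529248.
Risk difference = 0.724638 − 0.529248 = 0.195390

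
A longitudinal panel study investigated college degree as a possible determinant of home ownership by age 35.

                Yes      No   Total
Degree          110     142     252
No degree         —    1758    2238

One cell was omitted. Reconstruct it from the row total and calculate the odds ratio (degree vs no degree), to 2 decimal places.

The missing cell is in the unexposed row: 2238 − 1758 = 480.
So a = 110, b = 142, c = 480, d = 1758.
OR = (a·d)/(b·c) = (110 × 1758) / (142 × 480) = 193380 / 68160 = 2.83715

2.84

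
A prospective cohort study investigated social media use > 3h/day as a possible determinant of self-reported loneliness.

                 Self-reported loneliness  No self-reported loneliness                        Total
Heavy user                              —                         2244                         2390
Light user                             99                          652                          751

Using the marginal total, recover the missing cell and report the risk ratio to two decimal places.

The missing cell is in the exposed row: 2390 − 2244 = 146.
So a = 146, b = 2244, c = 99, d = 652.
RR = [a/(a+b)] / [c/(c+d)] = (146/2390) / (99/751) = 0.06109/0.13182 = 0.46340

0.46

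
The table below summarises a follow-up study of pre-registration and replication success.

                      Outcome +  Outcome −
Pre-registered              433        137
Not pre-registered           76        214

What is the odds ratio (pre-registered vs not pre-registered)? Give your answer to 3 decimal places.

Cells: a = 433, b = 137, c = 76, d = 214.
OR = (a·d)/(b·c) = (433 × 214) / (137 × 76) = 92662 / 10412 = 8.89954
The odds of replication success are about 8.90 times as high in the pre-registered group.

8.900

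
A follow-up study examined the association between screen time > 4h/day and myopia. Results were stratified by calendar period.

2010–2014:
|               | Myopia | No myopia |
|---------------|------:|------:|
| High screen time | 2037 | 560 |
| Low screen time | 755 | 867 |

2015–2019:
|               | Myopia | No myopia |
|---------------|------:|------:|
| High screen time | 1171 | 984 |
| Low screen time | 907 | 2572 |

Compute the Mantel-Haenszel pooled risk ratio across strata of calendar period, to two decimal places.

RR_MH = Σ(aᵢ·n₀ᵢ/nᵢ) / Σ(cᵢ·n₁ᵢ/nᵢ), with n₁ᵢ = aᵢ+bᵢ (exposed), n₀ᵢ = cᵢ+dᵢ (unexposed), nᵢ = n₁ᵢ+n₀ᵢ.
Stratum 1 (2010–2014): n₁ = 2597, n₀ = 1622, n = 4219; a·n₀/n = 2037·1622/4219 = 783.1273; c·n₁/n = 755·2597/4219 = 464.7393
Stratum 2 (2015–2019): n₁ = 2155, n₀ = 3479, n = 5634; a·n₀/n = 1171·3479/5634 = 723.0935; c·n₁/n = 907·2155/5634 = 346.9267
RR_MH = (783.1273 + 723.0935) / (464.7393 + 346.9267) = 1506.2208 / 811.6660 = 1.85572

1.86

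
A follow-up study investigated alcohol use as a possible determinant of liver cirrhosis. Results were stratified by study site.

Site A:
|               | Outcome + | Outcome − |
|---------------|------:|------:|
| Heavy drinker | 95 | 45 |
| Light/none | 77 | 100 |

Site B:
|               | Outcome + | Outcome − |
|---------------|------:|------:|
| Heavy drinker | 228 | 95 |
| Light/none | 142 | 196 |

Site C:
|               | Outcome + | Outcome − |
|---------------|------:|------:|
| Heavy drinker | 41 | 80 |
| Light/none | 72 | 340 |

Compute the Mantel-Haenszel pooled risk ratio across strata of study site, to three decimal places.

1.681

RR_MH = Σ(aᵢ·n₀ᵢ/nᵢ) / Σ(cᵢ·n₁ᵢ/nᵢ), with n₁ᵢ = aᵢ+bᵢ (exposed), n₀ᵢ = cᵢ+dᵢ (unexposed), nᵢ = n₁ᵢ+n₀ᵢ.
Stratum 1 (Site A): n₁ = 140, n₀ = 177, n = 317; a·n₀/n = 95·177/317 = 53.0442; c·n₁/n = 77·140/317 = 34.0063
Stratum 2 (Site B): n₁ = 323, n₀ = 338, n = 661; a·n₀/n = 228·338/661 = 116.5870; c·n₁/n = 142·323/661 = 69.3888
Stratum 3 (Site C): n₁ = 121, n₀ = 412, n = 533; a·n₀/n = 41·412/533 = 31.6923; c·n₁/n = 72·121/533 = 16.3452
RR_MH = (53.0442 + 116.5870 + 31.6923) / (34.0063 + 69.3888 + 16.3452) = 201.3235 / 119.7403 = 1.68133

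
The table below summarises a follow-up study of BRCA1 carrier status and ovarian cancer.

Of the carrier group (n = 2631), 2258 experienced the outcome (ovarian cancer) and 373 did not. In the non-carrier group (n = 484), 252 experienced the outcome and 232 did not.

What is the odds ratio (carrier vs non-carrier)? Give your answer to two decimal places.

5.57

From the description: a = 2258, b = 373, c = 252, d = 232.
OR = (a·d)/(b·c) = (2258 × 232) / (373 × 252) = 523856 / 93996 = 5.57317
The odds of ovarian cancer are about 5.57 times as high in the carrier group.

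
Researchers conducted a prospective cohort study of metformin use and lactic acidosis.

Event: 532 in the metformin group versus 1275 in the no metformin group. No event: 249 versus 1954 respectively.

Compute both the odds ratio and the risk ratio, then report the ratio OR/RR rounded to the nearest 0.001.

From the description: a = 532, b = 249, c = 1275, d = 1954.
OR = (532·1954)/(249·1275) = 1039528/317475 = 3.27436
Risk in exposed = 532/781 = 0.68118; risk in unexposed = 1275/3229 = 0.39486; RR = 1.72512
OR/RR = 3.27436 / 1.72512 = 1.89805
The outcome is not rare, so the OR lies further from 1 than the RR.

1.898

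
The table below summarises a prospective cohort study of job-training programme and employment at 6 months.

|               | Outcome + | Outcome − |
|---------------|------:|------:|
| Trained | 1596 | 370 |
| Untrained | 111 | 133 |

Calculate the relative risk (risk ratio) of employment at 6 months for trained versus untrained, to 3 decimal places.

1.784

Cells: a = 1596, b = 370, c = 111, d = 133.
Risk in exposed = 1596/1966 = 0.81180; risk in unexposed = 111/244 = 0.45492.
RR = 0.81180 / 0.45492 = 1.78450
The risk among the exposed is 1.78 times that among the unexposed.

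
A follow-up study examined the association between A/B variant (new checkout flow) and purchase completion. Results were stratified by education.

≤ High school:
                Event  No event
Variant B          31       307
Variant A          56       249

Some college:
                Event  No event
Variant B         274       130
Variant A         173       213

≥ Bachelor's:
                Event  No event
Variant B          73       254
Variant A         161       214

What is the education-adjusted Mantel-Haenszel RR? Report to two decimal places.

0.97

RR_MH = Σ(aᵢ·n₀ᵢ/nᵢ) / Σ(cᵢ·n₁ᵢ/nᵢ), with n₁ᵢ = aᵢ+bᵢ (exposed), n₀ᵢ = cᵢ+dᵢ (unexposed), nᵢ = n₁ᵢ+n₀ᵢ.
Stratum 1 (≤ High school): n₁ = 338, n₀ = 305, n = 643; a·n₀/n = 31·305/643 = 14.7045; c·n₁/n = 56·338/643 = 29.4370
Stratum 2 (Some college): n₁ = 404, n₀ = 386, n = 790; a·n₀/n = 274·386/790 = 133.8785; c·n₁/n = 173·404/790 = 88.4709
Stratum 3 (≥ Bachelor's): n₁ = 327, n₀ = 375, n = 702; a·n₀/n = 73·375/702 = 38.9957; c·n₁/n = 161·327/702 = 74.9957
RR_MH = (14.7045 + 133.8785 + 38.9957) / (29.4370 + 88.4709 + 74.9957) = 187.5787 / 192.9036 = 0.97240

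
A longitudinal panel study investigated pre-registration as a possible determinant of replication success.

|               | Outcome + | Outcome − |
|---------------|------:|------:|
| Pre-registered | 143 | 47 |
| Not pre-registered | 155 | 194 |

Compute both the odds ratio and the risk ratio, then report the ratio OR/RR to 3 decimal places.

Cells: a = 143, b = 47, c = 155, d = 194.
OR = (143·194)/(47·155) = 27742/7285 = 3.80810
Risk in exposed = 143/190 = 0.75263; risk in unexposed = 155/349 = 0.44413; RR = 1.69463
OR/RR = 3.80810 / 1.69463 = 2.24715
The outcome is not rare, so the OR lies further from 1 than the RR.

2.247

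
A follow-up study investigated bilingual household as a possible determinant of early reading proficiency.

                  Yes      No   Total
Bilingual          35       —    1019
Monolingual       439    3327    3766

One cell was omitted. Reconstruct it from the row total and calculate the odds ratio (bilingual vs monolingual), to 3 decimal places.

0.270

The missing cell is in the exposed row: 1019 − 35 = 984.
So a = 35, b = 984, c = 439, d = 3327.
OR = (a·d)/(b·c) = (35 × 3327) / (984 × 439) = 116445 / 431976 = 0.26956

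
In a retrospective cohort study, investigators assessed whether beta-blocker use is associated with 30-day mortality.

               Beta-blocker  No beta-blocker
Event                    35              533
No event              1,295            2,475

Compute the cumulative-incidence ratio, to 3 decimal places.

0.149

Reading the table with exposure as columns: a = 35 (Beta-blocker, case), b = 1295 (Beta-blocker, non-case), c = 533 (No beta-blocker, case), d = 2475.
Risk in exposed = 35/1330 = 0.02632; risk in unexposed = 533/3008 = 0.17719.
RR = 0.02632 / 0.17719 = 0.14851
The risk is 85% lower among the exposed than among the unexposed.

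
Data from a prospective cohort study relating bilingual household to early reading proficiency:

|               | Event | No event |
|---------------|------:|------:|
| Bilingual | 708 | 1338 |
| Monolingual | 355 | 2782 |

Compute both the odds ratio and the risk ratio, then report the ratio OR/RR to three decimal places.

1.356

Cells: a = 708, b = 1338, c = 355, d = 2782.
OR = (708·2782)/(1338·355) = 1969656/474990 = 4.14673
Risk in exposed = 708/2046 = 0.34604; risk in unexposed = 355/3137 = 0.11317; RR = 3.05783
OR/RR = 4.14673 / 3.05783 = 1.35610
The outcome is not rare, so the OR lies further from 1 than the RR.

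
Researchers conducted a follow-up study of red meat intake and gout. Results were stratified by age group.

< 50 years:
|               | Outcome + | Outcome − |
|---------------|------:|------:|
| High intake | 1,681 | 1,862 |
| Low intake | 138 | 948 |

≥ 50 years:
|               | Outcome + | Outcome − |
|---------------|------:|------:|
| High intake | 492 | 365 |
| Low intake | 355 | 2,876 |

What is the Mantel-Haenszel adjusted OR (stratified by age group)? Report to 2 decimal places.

7.92

OR_MH = Σ(aᵢdᵢ/nᵢ) / Σ(bᵢcᵢ/nᵢ), where nᵢ is the stratum total.
Stratum 1 (< 50 years): n = 4629; a·d/n = 1681·948/4629 = 344.2618; b·c/n = 1862·138/4629 = 55.5100
Stratum 2 (≥ 50 years): n = 4088; a·d/n = 492·2876/4088 = 346.1331; b·c/n = 365·355/4088 = 31.6964
OR_MH = (344.2618 + 346.1331) / (55.5100 + 31.6964) = 690.3949 / 87.2065 = 7.91678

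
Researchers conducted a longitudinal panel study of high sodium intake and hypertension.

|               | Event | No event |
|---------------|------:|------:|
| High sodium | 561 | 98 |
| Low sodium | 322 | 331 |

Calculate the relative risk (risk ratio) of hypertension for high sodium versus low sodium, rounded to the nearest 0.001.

Cells: a = 561, b = 98, c = 322, d = 331.
Risk in exposed = 561/659 = 0.85129; risk in unexposed = 322/653 = 0.49311.
RR = 0.85129 / 0.49311 = 1.72637
The risk among the exposed is 1.73 times that among the unexposed.

1.726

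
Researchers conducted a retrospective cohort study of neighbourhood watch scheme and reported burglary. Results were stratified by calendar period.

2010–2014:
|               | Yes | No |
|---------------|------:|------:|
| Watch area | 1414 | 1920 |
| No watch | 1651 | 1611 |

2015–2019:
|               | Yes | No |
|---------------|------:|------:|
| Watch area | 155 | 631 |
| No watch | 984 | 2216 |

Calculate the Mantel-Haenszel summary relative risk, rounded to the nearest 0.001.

RR_MH = Σ(aᵢ·n₀ᵢ/nᵢ) / Σ(cᵢ·n₁ᵢ/nᵢ), with n₁ᵢ = aᵢ+bᵢ (exposed), n₀ᵢ = cᵢ+dᵢ (unexposed), nᵢ = n₁ᵢ+n₀ᵢ.
Stratum 1 (2010–2014): n₁ = 3334, n₀ = 3262, n = 6596; a·n₀/n = 1414·3262/6596 = 699.2826; c·n₁/n = 1651·3334/6596 = 834.5109
Stratum 2 (2015–2019): n₁ = 786, n₀ = 3200, n = 3986; a·n₀/n = 155·3200/3986 = 124.4355; c·n₁/n = 984·786/3986 = 194.0351
RR_MH = (699.2826 + 124.4355) / (834.5109 + 194.0351) = 823.7181 / 1028.5460 = 0.80086

0.801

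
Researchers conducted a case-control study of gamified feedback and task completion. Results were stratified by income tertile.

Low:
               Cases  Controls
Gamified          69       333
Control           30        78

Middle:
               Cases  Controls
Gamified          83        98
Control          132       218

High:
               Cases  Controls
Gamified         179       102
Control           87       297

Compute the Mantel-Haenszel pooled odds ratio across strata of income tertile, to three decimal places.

2.174

OR_MH = Σ(aᵢdᵢ/nᵢ) / Σ(bᵢcᵢ/nᵢ), where nᵢ is the stratum total.
Stratum 1 (Low): n = 510; a·d/n = 69·78/510 = 10.5529; b·c/n = 333·30/510 = 19.5882
Stratum 2 (Middle): n = 531; a·d/n = 83·218/531 = 34.0753; b·c/n = 98·132/531 = 24.3616
Stratum 3 (High): n = 665; a·d/n = 179·297/665 = 79.9444; b·c/n = 102·87/665 = 13.3444
OR_MH = (10.5529 + 34.0753 + 79.9444) / (19.5882 + 24.3616 + 13.3444) = 124.5726 / 57.2942 = 2.17426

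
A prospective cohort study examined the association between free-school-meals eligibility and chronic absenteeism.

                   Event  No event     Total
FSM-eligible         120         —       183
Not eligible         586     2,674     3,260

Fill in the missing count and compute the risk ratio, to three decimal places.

The missing cell is in the exposed row: 183 − 120 = 63.
So a = 120, b = 63, c = 586, d = 2674.
RR = [a/(a+b)] / [c/(c+d)] = (120/183) / (586/3260) = 0.65574/0.17975 = 3.64796

3.648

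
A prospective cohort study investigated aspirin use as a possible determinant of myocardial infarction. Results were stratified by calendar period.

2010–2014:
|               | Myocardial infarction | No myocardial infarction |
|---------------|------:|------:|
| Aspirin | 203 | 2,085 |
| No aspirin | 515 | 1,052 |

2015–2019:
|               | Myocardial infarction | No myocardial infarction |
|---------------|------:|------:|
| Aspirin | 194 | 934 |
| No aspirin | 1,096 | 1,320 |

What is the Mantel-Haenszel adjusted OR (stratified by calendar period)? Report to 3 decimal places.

OR_MH = Σ(aᵢdᵢ/nᵢ) / Σ(bᵢcᵢ/nᵢ), where nᵢ is the stratum total.
Stratum 1 (2010–2014): n = 3855; a·d/n = 203·1052/3855 = 55.3971; b·c/n = 2085·515/3855 = 278.5409
Stratum 2 (2015–2019): n = 3544; a·d/n = 194·1320/3544 = 72.2573; b·c/n = 934·1096/3544 = 288.8442
OR_MH = (55.3971 + 72.2573) / (278.5409 + 288.8442) = 127.6545 / 567.3851 = 0.22499

0.225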